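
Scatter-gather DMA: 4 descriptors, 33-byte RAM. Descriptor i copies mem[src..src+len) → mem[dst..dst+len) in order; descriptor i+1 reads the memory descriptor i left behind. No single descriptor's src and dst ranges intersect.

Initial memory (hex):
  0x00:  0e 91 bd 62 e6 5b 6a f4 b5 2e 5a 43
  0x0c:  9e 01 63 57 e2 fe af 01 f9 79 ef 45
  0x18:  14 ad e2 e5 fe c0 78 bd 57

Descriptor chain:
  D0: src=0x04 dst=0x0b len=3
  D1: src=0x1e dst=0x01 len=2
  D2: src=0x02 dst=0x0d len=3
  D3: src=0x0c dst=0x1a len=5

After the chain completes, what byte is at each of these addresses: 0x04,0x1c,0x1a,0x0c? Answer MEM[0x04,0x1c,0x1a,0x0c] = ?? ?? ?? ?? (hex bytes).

D0: mem[0x0b..0x0d] <- [e6 5b 6a]
D1: mem[0x01..0x02] <- [78 bd]
D2: mem[0x0d..0x0f] <- [bd 62 e6]
D3: mem[0x1a..0x1e] <- [5b bd 62 e6 e2]
query mem[0x04]=0xe6, mem[0x1c]=0x62, mem[0x1a]=0x5b, mem[0x0c]=0x5b

MEM[0x04,0x1c,0x1a,0x0c] = e6 62 5b 5b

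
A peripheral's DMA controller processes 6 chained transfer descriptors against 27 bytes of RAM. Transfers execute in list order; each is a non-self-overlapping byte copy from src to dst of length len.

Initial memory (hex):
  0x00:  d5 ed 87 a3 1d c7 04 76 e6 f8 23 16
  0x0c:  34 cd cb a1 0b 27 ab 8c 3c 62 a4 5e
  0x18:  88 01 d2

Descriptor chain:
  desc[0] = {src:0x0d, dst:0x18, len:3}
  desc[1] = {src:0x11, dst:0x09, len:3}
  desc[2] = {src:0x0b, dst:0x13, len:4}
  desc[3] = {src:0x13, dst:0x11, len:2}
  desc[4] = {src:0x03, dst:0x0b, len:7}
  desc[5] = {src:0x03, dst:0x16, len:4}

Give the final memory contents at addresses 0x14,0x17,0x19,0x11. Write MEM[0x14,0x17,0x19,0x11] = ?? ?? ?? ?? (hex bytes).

D0: mem[0x18..0x1a] <- [cd cb a1]
D1: mem[0x09..0x0b] <- [27 ab 8c]
D2: mem[0x13..0x16] <- [8c 34 cd cb]
D3: mem[0x11..0x12] <- [8c 34]
D4: mem[0x0b..0x11] <- [a3 1d c7 04 76 e6 27]
D5: mem[0x16..0x19] <- [a3 1d c7 04]
query mem[0x14]=0x34, mem[0x17]=0x1d, mem[0x19]=0x04, mem[0x11]=0x27

MEM[0x14,0x17,0x19,0x11] = 34 1d 04 27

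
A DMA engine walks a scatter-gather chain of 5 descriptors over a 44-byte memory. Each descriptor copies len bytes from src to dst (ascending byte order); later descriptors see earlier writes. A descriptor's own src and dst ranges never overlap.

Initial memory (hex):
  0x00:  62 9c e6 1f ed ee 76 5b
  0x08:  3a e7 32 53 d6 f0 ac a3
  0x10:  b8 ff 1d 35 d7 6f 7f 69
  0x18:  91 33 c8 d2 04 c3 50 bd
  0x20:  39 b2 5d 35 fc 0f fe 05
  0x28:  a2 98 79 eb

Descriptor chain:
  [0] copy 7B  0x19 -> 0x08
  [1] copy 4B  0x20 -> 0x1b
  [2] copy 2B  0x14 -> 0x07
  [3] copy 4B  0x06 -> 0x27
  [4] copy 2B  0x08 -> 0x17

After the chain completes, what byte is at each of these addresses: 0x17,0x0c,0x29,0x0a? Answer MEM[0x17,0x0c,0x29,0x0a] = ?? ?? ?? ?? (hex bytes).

D0: mem[0x08..0x0e] <- [33 c8 d2 04 c3 50 bd]
D1: mem[0x1b..0x1e] <- [39 b2 5d 35]
D2: mem[0x07..0x08] <- [d7 6f]
D3: mem[0x27..0x2a] <- [76 d7 6f c8]
D4: mem[0x17..0x18] <- [6f c8]
query mem[0x17]=0x6f, mem[0x0c]=0xc3, mem[0x29]=0x6f, mem[0x0a]=0xd2

MEM[0x17,0x0c,0x29,0x0a] = 6f c3 6f d2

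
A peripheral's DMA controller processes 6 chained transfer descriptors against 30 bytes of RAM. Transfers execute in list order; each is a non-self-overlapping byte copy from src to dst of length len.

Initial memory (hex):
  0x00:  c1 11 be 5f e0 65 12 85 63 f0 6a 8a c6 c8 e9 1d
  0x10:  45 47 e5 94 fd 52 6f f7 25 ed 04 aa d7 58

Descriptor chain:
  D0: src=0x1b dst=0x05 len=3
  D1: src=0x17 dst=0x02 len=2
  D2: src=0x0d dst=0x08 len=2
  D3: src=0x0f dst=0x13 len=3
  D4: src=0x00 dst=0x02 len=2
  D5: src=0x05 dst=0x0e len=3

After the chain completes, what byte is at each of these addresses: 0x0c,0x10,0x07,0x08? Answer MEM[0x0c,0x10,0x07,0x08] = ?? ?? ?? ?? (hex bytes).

D0: mem[0x05..0x07] <- [aa d7 58]
D1: mem[0x02..0x03] <- [f7 25]
D2: mem[0x08..0x09] <- [c8 e9]
D3: mem[0x13..0x15] <- [1d 45 47]
D4: mem[0x02..0x03] <- [c1 11]
D5: mem[0x0e..0x10] <- [aa d7 58]
query mem[0x0c]=0xc6, mem[0x10]=0x58, mem[0x07]=0x58, mem[0x08]=0xc8

MEM[0x0c,0x10,0x07,0x08] = c6 58 58 c8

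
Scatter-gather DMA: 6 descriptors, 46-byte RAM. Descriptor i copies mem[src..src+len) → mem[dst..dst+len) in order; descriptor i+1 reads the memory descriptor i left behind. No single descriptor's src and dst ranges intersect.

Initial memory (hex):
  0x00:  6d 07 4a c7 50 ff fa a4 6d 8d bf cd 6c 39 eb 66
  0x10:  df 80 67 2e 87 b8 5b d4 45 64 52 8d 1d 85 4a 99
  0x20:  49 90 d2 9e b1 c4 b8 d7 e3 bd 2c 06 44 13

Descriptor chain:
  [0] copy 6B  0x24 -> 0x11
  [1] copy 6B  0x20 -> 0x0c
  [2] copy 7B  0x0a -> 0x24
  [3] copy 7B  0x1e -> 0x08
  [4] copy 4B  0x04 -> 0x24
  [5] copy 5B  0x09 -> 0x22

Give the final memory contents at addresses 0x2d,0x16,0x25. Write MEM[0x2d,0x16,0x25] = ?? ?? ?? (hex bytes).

  after D0: wrote 6B at 0x11 = b1c4b8d7e3bd
  after D1: wrote 6B at 0x0c = 4990d29eb1c4
  after D2: wrote 7B at 0x24 = bfcd4990d29eb1
  after D3: wrote 7B at 0x08 = 4a994990d29ebf
  after D4: wrote 4B at 0x24 = 50fffaa4
  after D5: wrote 5B at 0x22 = 994990d29e
query mem[0x2d]=0x13, mem[0x16]=0xbd, mem[0x25]=0xd2

MEM[0x2d,0x16,0x25] = 13 bd d2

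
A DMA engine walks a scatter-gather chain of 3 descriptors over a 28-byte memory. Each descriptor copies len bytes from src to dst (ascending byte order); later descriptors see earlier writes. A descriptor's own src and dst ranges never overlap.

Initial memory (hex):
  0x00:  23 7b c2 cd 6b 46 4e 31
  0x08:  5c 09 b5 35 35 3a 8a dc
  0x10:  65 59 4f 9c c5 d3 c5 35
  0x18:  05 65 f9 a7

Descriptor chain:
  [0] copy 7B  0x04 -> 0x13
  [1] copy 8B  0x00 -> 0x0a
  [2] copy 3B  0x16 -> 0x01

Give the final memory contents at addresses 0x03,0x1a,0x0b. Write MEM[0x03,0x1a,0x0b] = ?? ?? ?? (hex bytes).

MEM[0x03,0x1a,0x0b] = 09 f9 7b

  after D0: wrote 7B at 0x13 = 6b464e315c09b5
  after D1: wrote 8B at 0x0a = 237bc2cd6b464e31
  after D2: wrote 3B at 0x01 = 315c09
query mem[0x03]=0x09, mem[0x1a]=0xf9, mem[0x0b]=0x7b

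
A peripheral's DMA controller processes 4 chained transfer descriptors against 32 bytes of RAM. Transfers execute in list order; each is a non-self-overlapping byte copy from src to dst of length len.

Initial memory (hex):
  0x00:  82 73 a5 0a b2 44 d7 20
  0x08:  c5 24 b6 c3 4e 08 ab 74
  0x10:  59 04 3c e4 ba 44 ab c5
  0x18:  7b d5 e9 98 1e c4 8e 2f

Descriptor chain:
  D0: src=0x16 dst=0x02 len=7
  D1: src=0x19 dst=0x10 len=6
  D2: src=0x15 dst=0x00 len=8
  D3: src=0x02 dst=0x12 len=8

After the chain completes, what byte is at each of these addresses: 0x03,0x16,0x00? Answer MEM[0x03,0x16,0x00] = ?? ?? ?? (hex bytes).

[0] 0x16->0x02 len=7 : ab c5 7b d5 e9 98 1e
[1] 0x19->0x10 len=6 : d5 e9 98 1e c4 8e
[2] 0x15->0x00 len=8 : 8e ab c5 7b d5 e9 98 1e
[3] 0x02->0x12 len=8 : c5 7b d5 e9 98 1e 1e 24
query mem[0x03]=0x7b, mem[0x16]=0x98, mem[0x00]=0x8e

MEM[0x03,0x16,0x00] = 7b 98 8e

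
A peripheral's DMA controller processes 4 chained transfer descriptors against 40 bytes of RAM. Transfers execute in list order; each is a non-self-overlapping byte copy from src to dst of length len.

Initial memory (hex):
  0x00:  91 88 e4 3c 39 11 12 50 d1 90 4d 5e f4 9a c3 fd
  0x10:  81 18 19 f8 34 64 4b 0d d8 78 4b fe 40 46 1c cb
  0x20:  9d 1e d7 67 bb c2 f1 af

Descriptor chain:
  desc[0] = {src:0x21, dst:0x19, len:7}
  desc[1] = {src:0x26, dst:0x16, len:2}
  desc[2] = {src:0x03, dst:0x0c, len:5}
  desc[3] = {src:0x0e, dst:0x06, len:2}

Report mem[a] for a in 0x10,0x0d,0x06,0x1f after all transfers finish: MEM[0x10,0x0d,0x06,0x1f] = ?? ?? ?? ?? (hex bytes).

MEM[0x10,0x0d,0x06,0x1f] = 50 39 11 af

[0] 0x21->0x19 len=7 : 1e d7 67 bb c2 f1 af
[1] 0x26->0x16 len=2 : f1 af
[2] 0x03->0x0c len=5 : 3c 39 11 12 50
[3] 0x0e->0x06 len=2 : 11 12
query mem[0x10]=0x50, mem[0x0d]=0x39, mem[0x06]=0x11, mem[0x1f]=0xaf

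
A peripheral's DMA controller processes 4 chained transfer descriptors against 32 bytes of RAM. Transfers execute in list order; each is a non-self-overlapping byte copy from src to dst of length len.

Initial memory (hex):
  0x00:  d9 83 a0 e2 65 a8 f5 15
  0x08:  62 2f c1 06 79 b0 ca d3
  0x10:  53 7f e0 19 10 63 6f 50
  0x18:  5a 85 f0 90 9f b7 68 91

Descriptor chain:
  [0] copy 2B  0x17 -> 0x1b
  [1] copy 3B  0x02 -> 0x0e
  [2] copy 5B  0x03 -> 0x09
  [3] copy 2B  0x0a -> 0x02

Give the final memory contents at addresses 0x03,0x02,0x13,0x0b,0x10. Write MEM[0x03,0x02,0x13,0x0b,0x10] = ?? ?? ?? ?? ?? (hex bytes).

D0: mem[0x1b..0x1c] <- [50 5a]
D1: mem[0x0e..0x10] <- [a0 e2 65]
D2: mem[0x09..0x0d] <- [e2 65 a8 f5 15]
D3: mem[0x02..0x03] <- [65 a8]
query mem[0x03]=0xa8, mem[0x02]=0x65, mem[0x13]=0x19, mem[0x0b]=0xa8, mem[0x10]=0x65

MEM[0x03,0x02,0x13,0x0b,0x10] = a8 65 19 a8 65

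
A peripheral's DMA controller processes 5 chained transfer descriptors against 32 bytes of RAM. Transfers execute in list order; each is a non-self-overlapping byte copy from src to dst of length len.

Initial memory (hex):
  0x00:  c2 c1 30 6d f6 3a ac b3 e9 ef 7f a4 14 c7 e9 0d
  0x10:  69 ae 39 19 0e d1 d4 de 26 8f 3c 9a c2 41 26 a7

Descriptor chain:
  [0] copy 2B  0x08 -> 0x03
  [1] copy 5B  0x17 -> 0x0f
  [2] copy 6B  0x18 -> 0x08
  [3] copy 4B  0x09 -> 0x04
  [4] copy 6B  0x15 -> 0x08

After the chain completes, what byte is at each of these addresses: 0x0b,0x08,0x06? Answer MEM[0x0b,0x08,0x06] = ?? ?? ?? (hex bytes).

[0] 0x08->0x03 len=2 : e9 ef
[1] 0x17->0x0f len=5 : de 26 8f 3c 9a
[2] 0x18->0x08 len=6 : 26 8f 3c 9a c2 41
[3] 0x09->0x04 len=4 : 8f 3c 9a c2
[4] 0x15->0x08 len=6 : d1 d4 de 26 8f 3c
query mem[0x0b]=0x26, mem[0x08]=0xd1, mem[0x06]=0x9a

MEM[0x0b,0x08,0x06] = 26 d1 9a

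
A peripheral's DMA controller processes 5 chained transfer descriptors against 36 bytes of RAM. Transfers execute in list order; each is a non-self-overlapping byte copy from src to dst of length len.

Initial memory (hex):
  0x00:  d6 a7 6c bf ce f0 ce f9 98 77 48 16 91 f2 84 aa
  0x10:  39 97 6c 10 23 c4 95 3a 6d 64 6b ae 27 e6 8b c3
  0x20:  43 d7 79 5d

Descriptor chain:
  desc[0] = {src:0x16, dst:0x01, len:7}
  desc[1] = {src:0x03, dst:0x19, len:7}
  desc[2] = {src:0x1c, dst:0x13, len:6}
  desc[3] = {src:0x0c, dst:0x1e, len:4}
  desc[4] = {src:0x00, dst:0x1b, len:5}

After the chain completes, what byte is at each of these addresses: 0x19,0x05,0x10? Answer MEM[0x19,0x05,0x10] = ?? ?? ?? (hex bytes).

[0] 0x16->0x01 len=7 : 95 3a 6d 64 6b ae 27
[1] 0x03->0x19 len=7 : 6d 64 6b ae 27 98 77
[2] 0x1c->0x13 len=6 : ae 27 98 77 43 d7
[3] 0x0c->0x1e len=4 : 91 f2 84 aa
[4] 0x00->0x1b len=5 : d6 95 3a 6d 64
query mem[0x19]=0x6d, mem[0x05]=0x6b, mem[0x10]=0x39

MEM[0x19,0x05,0x10] = 6d 6b 39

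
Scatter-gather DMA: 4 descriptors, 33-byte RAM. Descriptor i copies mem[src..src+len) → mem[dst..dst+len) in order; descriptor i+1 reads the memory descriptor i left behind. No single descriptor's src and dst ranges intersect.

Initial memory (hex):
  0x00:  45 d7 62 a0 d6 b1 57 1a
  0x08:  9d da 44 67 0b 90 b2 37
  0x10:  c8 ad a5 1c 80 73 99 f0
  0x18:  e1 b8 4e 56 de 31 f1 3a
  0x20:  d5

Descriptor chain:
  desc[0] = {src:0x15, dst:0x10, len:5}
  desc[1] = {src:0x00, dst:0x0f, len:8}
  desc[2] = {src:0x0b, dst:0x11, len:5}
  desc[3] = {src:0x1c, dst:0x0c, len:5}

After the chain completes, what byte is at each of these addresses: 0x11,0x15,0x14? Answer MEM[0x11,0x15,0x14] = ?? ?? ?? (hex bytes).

[0] 0x15->0x10 len=5 : 73 99 f0 e1 b8
[1] 0x00->0x0f len=8 : 45 d7 62 a0 d6 b1 57 1a
[2] 0x0b->0x11 len=5 : 67 0b 90 b2 45
[3] 0x1c->0x0c len=5 : de 31 f1 3a d5
query mem[0x11]=0x67, mem[0x15]=0x45, mem[0x14]=0xb2

MEM[0x11,0x15,0x14] = 67 45 b2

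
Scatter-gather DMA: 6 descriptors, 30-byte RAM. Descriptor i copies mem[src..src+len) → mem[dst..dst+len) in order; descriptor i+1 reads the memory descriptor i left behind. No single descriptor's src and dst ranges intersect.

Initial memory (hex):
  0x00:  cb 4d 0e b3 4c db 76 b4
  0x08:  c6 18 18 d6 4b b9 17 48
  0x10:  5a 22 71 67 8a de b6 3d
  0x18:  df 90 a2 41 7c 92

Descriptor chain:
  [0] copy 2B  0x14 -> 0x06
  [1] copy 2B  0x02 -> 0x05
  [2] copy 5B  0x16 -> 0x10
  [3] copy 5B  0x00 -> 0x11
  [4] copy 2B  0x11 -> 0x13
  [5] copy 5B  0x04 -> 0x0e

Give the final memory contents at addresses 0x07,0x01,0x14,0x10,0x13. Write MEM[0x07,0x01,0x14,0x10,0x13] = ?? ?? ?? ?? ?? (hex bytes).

[0] 0x14->0x06 len=2 : 8a de
[1] 0x02->0x05 len=2 : 0e b3
[2] 0x16->0x10 len=5 : b6 3d df 90 a2
[3] 0x00->0x11 len=5 : cb 4d 0e b3 4c
[4] 0x11->0x13 len=2 : cb 4d
[5] 0x04->0x0e len=5 : 4c 0e b3 de c6
query mem[0x07]=0xde, mem[0x01]=0x4d, mem[0x14]=0x4d, mem[0x10]=0xb3, mem[0x13]=0xcb

MEM[0x07,0x01,0x14,0x10,0x13] = de 4d 4d b3 cb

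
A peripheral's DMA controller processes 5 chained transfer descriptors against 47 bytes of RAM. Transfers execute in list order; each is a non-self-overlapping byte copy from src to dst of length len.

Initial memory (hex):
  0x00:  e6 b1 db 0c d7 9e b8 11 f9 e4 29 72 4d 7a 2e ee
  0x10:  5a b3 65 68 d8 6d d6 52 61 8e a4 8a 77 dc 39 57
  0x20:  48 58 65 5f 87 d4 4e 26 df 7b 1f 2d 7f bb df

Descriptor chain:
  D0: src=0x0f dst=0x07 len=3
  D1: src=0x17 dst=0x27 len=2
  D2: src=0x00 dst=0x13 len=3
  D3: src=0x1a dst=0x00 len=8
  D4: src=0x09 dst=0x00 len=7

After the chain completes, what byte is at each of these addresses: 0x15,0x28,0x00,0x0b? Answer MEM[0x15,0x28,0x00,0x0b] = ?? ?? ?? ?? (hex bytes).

  after D0: wrote 3B at 0x07 = ee5ab3
  after D1: wrote 2B at 0x27 = 5261
  after D2: wrote 3B at 0x13 = e6b1db
  after D3: wrote 8B at 0x00 = a48a77dc39574858
  after D4: wrote 7B at 0x00 = b329724d7a2eee
query mem[0x15]=0xdb, mem[0x28]=0x61, mem[0x00]=0xb3, mem[0x0b]=0x72

MEM[0x15,0x28,0x00,0x0b] = db 61 b3 72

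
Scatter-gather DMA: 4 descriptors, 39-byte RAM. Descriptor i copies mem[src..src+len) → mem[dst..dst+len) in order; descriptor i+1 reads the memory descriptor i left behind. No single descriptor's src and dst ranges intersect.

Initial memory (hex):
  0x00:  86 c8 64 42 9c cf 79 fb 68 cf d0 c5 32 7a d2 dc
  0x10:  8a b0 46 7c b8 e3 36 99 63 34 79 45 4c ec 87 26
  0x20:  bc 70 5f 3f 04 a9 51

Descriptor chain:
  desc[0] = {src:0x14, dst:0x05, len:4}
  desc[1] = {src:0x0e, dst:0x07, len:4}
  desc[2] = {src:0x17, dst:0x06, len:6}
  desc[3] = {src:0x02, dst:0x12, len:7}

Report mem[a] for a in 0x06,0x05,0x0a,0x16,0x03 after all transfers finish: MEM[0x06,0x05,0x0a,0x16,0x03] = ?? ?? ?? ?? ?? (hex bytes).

MEM[0x06,0x05,0x0a,0x16,0x03] = 99 b8 45 99 42

D0: mem[0x05..0x08] <- [b8 e3 36 99]
D1: mem[0x07..0x0a] <- [d2 dc 8a b0]
D2: mem[0x06..0x0b] <- [99 63 34 79 45 4c]
D3: mem[0x12..0x18] <- [64 42 9c b8 99 63 34]
query mem[0x06]=0x99, mem[0x05]=0xb8, mem[0x0a]=0x45, mem[0x16]=0x99, mem[0x03]=0x42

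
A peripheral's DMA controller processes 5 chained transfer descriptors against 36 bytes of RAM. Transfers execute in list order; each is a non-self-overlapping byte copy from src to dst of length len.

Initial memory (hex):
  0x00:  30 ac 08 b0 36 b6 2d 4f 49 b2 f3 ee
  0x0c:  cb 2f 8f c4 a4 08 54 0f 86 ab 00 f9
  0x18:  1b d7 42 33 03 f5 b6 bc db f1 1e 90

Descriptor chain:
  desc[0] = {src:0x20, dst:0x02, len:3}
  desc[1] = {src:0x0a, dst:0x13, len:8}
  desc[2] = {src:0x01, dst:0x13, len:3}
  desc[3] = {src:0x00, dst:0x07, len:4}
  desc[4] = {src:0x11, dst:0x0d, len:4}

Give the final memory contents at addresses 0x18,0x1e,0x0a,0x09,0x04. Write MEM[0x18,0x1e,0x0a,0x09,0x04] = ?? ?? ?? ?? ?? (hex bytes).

[0] 0x20->0x02 len=3 : db f1 1e
[1] 0x0a->0x13 len=8 : f3 ee cb 2f 8f c4 a4 08
[2] 0x01->0x13 len=3 : ac db f1
[3] 0x00->0x07 len=4 : 30 ac db f1
[4] 0x11->0x0d len=4 : 08 54 ac db
query mem[0x18]=0xc4, mem[0x1e]=0xb6, mem[0x0a]=0xf1, mem[0x09]=0xdb, mem[0x04]=0x1e

MEM[0x18,0x1e,0x0a,0x09,0x04] = c4 b6 f1 db 1e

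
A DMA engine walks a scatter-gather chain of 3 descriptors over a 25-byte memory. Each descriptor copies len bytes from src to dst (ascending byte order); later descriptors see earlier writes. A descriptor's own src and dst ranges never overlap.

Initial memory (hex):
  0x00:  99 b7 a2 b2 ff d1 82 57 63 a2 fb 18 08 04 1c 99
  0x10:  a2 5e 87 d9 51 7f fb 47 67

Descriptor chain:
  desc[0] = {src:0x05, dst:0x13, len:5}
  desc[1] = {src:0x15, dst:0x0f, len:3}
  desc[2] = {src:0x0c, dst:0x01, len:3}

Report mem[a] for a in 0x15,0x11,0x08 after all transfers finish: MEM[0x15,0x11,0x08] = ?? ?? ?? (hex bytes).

MEM[0x15,0x11,0x08] = 57 a2 63

[0] 0x05->0x13 len=5 : d1 82 57 63 a2
[1] 0x15->0x0f len=3 : 57 63 a2
[2] 0x0c->0x01 len=3 : 08 04 1c
query mem[0x15]=0x57, mem[0x11]=0xa2, mem[0x08]=0x63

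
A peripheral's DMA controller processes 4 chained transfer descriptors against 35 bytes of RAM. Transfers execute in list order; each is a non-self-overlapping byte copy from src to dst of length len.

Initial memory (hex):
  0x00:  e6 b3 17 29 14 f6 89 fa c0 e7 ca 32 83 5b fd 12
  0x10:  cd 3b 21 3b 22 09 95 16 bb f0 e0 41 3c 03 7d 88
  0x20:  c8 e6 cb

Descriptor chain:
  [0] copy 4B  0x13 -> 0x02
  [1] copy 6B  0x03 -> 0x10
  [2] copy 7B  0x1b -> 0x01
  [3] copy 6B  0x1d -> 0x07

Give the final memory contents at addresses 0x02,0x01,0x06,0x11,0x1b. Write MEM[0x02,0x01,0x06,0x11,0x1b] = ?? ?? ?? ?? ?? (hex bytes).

MEM[0x02,0x01,0x06,0x11,0x1b] = 3c 41 c8 09 41

[0] 0x13->0x02 len=4 : 3b 22 09 95
[1] 0x03->0x10 len=6 : 22 09 95 89 fa c0
[2] 0x1b->0x01 len=7 : 41 3c 03 7d 88 c8 e6
[3] 0x1d->0x07 len=6 : 03 7d 88 c8 e6 cb
query mem[0x02]=0x3c, mem[0x01]=0x41, mem[0x06]=0xc8, mem[0x11]=0x09, mem[0x1b]=0x41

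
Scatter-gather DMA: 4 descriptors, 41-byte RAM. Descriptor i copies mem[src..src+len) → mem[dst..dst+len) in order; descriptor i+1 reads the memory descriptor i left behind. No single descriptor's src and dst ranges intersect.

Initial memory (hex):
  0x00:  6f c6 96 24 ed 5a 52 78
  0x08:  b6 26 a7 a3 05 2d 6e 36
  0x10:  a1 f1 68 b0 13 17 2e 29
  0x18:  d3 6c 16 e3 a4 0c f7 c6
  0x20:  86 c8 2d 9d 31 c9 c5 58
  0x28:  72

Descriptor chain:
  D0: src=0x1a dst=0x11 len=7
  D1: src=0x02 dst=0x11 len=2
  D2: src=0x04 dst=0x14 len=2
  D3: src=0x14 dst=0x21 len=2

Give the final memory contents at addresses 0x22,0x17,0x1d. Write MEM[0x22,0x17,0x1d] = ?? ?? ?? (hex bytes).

MEM[0x22,0x17,0x1d] = 5a 86 0c

D0: mem[0x11..0x17] <- [16 e3 a4 0c f7 c6 86]
D1: mem[0x11..0x12] <- [96 24]
D2: mem[0x14..0x15] <- [ed 5a]
D3: mem[0x21..0x22] <- [ed 5a]
query mem[0x22]=0x5a, mem[0x17]=0x86, mem[0x1d]=0x0c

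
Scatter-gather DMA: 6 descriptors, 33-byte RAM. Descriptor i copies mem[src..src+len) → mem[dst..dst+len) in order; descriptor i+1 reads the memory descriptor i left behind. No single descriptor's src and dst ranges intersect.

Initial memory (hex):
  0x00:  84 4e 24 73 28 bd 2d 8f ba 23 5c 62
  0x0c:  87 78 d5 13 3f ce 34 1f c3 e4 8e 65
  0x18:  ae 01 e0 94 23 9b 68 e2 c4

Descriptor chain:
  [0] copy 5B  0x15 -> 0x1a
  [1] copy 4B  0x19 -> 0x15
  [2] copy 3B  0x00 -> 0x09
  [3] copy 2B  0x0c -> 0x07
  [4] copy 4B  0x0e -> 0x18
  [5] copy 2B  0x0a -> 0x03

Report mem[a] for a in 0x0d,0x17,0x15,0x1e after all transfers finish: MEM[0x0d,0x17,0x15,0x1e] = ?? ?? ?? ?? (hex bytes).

  after D0: wrote 5B at 0x1a = e48e65ae01
  after D1: wrote 4B at 0x15 = 01e48e65
  after D2: wrote 3B at 0x09 = 844e24
  after D3: wrote 2B at 0x07 = 8778
  after D4: wrote 4B at 0x18 = d5133fce
  after D5: wrote 2B at 0x03 = 4e24
query mem[0x0d]=0x78, mem[0x17]=0x8e, mem[0x15]=0x01, mem[0x1e]=0x01

MEM[0x0d,0x17,0x15,0x1e] = 78 8e 01 01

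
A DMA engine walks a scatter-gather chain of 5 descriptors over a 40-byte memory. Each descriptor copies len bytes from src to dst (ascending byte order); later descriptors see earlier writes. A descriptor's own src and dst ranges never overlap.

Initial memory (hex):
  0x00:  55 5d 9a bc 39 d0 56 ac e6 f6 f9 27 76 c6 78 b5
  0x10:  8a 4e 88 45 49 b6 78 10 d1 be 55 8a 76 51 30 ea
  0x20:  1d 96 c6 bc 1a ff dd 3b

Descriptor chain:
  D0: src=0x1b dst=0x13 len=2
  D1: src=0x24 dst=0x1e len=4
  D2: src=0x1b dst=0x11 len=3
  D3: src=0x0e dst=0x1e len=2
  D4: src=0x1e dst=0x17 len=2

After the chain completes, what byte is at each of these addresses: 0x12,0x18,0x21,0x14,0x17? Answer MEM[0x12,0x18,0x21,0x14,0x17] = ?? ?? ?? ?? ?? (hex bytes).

MEM[0x12,0x18,0x21,0x14,0x17] = 76 b5 3b 76 78

[0] 0x1b->0x13 len=2 : 8a 76
[1] 0x24->0x1e len=4 : 1a ff dd 3b
[2] 0x1b->0x11 len=3 : 8a 76 51
[3] 0x0e->0x1e len=2 : 78 b5
[4] 0x1e->0x17 len=2 : 78 b5
query mem[0x12]=0x76, mem[0x18]=0xb5, mem[0x21]=0x3b, mem[0x14]=0x76, mem[0x17]=0x78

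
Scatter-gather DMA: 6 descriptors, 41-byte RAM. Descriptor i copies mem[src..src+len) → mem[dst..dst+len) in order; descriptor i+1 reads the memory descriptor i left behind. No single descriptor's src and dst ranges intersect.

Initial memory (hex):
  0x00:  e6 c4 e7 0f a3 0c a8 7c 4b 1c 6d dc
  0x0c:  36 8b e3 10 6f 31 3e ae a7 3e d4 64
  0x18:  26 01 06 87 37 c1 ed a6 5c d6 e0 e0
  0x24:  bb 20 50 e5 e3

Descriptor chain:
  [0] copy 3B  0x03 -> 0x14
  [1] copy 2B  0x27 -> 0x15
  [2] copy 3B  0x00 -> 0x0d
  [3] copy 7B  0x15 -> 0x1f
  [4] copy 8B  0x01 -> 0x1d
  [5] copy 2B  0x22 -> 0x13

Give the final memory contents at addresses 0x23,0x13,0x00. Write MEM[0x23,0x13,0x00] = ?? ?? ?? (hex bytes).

  after D0: wrote 3B at 0x14 = 0fa30c
  after D1: wrote 2B at 0x15 = e5e3
  after D2: wrote 3B at 0x0d = e6c4e7
  after D3: wrote 7B at 0x1f = e5e36426010687
  after D4: wrote 8B at 0x1d = c4e70fa30ca87c4b
  after D5: wrote 2B at 0x13 = a87c
query mem[0x23]=0x7c, mem[0x13]=0xa8, mem[0x00]=0xe6

MEM[0x23,0x13,0x00] = 7c a8 e6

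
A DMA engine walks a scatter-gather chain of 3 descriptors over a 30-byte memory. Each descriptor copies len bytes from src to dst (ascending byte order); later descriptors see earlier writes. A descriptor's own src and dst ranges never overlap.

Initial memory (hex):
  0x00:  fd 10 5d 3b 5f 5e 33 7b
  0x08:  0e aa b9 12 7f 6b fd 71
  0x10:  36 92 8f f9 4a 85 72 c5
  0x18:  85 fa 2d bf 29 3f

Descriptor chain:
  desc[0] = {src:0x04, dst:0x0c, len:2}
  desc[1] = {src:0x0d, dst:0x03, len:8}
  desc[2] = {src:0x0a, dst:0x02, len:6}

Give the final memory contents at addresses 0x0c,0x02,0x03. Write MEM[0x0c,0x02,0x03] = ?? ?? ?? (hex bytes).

  after D0: wrote 2B at 0x0c = 5f5e
  after D1: wrote 8B at 0x03 = 5efd7136928ff94a
  after D2: wrote 6B at 0x02 = 4a125f5efd71
query mem[0x0c]=0x5f, mem[0x02]=0x4a, mem[0x03]=0x12

MEM[0x0c,0x02,0x03] = 5f 4a 12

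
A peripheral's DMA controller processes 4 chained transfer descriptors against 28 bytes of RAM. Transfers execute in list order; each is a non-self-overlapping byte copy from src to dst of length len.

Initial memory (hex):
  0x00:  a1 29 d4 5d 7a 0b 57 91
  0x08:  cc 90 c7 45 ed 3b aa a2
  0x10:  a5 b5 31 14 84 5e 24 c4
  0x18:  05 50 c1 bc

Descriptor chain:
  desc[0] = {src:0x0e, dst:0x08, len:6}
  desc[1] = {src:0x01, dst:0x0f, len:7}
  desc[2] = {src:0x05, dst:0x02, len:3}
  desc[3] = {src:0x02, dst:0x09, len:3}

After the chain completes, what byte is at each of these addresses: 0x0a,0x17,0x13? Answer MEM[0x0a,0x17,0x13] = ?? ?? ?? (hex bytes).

MEM[0x0a,0x17,0x13] = 57 c4 0b

  after D0: wrote 6B at 0x08 = aaa2a5b53114
  after D1: wrote 7B at 0x0f = 29d45d7a0b5791
  after D2: wrote 3B at 0x02 = 0b5791
  after D3: wrote 3B at 0x09 = 0b5791
query mem[0x0a]=0x57, mem[0x17]=0xc4, mem[0x13]=0x0b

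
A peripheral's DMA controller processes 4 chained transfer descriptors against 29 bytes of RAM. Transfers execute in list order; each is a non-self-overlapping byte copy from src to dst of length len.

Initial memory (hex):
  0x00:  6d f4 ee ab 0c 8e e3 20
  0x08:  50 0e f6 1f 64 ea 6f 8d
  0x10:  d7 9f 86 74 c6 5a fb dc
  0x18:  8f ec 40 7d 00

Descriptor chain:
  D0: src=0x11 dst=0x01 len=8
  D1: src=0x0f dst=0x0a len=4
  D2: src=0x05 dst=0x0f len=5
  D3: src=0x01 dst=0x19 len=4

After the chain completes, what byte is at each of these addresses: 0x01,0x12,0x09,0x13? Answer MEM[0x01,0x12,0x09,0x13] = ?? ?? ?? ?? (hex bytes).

MEM[0x01,0x12,0x09,0x13] = 9f 8f 0e 0e

  after D0: wrote 8B at 0x01 = 9f8674c65afbdc8f
  after D1: wrote 4B at 0x0a = 8dd79f86
  after D2: wrote 5B at 0x0f = 5afbdc8f0e
  after D3: wrote 4B at 0x19 = 9f8674c6
query mem[0x01]=0x9f, mem[0x12]=0x8f, mem[0x09]=0x0e, mem[0x13]=0x0e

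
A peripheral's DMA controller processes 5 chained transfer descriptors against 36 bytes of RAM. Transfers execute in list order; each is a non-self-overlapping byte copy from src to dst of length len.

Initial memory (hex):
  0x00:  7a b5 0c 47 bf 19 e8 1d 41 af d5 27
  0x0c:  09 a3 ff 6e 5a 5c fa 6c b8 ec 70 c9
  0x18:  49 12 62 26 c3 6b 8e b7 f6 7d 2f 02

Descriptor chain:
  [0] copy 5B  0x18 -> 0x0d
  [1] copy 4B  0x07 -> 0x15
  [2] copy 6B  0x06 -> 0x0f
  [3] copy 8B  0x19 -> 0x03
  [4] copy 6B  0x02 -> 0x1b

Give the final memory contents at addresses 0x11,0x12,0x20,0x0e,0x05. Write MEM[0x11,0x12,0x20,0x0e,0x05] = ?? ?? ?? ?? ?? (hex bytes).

MEM[0x11,0x12,0x20,0x0e,0x05] = 41 af 6b 12 26

[0] 0x18->0x0d len=5 : 49 12 62 26 c3
[1] 0x07->0x15 len=4 : 1d 41 af d5
[2] 0x06->0x0f len=6 : e8 1d 41 af d5 27
[3] 0x19->0x03 len=8 : 12 62 26 c3 6b 8e b7 f6
[4] 0x02->0x1b len=6 : 0c 12 62 26 c3 6b
query mem[0x11]=0x41, mem[0x12]=0xaf, mem[0x20]=0x6b, mem[0x0e]=0x12, mem[0x05]=0x26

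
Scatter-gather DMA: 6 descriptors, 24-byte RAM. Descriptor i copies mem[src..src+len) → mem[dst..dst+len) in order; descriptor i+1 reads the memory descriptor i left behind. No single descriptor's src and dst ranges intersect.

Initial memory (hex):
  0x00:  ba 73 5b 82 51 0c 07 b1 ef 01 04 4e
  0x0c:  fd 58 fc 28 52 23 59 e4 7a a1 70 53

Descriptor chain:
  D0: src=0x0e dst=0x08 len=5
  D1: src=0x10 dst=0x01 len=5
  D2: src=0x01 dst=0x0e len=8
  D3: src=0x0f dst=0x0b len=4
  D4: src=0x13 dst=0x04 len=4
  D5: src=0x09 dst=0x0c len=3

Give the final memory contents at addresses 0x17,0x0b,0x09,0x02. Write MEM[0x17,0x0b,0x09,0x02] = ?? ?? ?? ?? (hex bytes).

  after D0: wrote 5B at 0x08 = fc28522359
  after D1: wrote 5B at 0x01 = 522359e47a
  after D2: wrote 8B at 0x0e = 522359e47a07b1fc
  after D3: wrote 4B at 0x0b = 2359e47a
  after D4: wrote 4B at 0x04 = 07b1fc70
  after D5: wrote 3B at 0x0c = 285223
query mem[0x17]=0x53, mem[0x0b]=0x23, mem[0x09]=0x28, mem[0x02]=0x23

MEM[0x17,0x0b,0x09,0x02] = 53 23 28 23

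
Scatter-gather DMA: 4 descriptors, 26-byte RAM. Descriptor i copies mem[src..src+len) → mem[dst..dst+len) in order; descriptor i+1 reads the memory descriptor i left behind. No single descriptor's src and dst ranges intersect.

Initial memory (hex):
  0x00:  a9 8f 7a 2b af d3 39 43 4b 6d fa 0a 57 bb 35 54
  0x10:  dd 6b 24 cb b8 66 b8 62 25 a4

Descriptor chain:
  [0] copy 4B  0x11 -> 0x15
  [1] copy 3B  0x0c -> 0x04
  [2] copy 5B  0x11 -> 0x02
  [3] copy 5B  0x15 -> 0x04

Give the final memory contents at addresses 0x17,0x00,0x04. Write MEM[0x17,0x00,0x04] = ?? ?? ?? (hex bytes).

#0 dst[0x15+4] := {0x6b,0x24,0xcb,0xb8}
#1 dst[0x04+3] := {0x57,0xbb,0x35}
#2 dst[0x02+5] := {0x6b,0x24,0xcb,0xb8,0x6b}
#3 dst[0x04+5] := {0x6b,0x24,0xcb,0xb8,0xa4}
query mem[0x17]=0xcb, mem[0x00]=0xa9, mem[0x04]=0x6b

MEM[0x17,0x00,0x04] = cb a9 6b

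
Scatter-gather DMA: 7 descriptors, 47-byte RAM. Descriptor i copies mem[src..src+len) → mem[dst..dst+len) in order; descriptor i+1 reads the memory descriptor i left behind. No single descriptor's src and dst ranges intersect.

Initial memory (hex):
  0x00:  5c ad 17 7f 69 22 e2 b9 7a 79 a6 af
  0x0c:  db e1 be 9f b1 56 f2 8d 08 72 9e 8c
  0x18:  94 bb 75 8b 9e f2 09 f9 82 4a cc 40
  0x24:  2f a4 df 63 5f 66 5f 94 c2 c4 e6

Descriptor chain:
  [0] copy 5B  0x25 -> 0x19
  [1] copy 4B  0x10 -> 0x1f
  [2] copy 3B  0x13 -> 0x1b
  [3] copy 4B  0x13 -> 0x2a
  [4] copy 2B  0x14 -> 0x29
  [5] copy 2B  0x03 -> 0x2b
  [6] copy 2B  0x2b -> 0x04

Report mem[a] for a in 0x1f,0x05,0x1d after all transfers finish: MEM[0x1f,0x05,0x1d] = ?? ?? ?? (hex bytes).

[0] 0x25->0x19 len=5 : a4 df 63 5f 66
[1] 0x10->0x1f len=4 : b1 56 f2 8d
[2] 0x13->0x1b len=3 : 8d 08 72
[3] 0x13->0x2a len=4 : 8d 08 72 9e
[4] 0x14->0x29 len=2 : 08 72
[5] 0x03->0x2b len=2 : 7f 69
[6] 0x2b->0x04 len=2 : 7f 69
query mem[0x1f]=0xb1, mem[0x05]=0x69, mem[0x1d]=0x72

MEM[0x1f,0x05,0x1d] = b1 69 72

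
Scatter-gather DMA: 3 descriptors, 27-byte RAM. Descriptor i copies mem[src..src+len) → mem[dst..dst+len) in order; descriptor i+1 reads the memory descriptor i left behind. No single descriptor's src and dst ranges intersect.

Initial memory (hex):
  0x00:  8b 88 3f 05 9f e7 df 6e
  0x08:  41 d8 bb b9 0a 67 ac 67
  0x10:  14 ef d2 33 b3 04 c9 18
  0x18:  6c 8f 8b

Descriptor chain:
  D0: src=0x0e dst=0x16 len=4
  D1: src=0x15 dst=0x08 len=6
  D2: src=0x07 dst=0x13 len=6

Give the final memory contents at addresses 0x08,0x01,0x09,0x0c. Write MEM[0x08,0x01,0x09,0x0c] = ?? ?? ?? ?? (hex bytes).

[0] 0x0e->0x16 len=4 : ac 67 14 ef
[1] 0x15->0x08 len=6 : 04 ac 67 14 ef 8b
[2] 0x07->0x13 len=6 : 6e 04 ac 67 14 ef
query mem[0x08]=0x04, mem[0x01]=0x88, mem[0x09]=0xac, mem[0x0c]=0xef

MEM[0x08,0x01,0x09,0x0c] = 04 88 ac ef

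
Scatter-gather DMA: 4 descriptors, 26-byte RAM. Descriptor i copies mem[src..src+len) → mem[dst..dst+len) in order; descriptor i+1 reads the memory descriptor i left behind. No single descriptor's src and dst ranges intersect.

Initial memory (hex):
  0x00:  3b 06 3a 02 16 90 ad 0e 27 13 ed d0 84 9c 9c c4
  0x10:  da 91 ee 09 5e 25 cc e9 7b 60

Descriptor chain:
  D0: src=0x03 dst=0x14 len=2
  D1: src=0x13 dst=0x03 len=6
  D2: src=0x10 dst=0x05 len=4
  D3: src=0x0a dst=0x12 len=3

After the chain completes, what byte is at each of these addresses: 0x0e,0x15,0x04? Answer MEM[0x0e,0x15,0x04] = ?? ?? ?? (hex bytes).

MEM[0x0e,0x15,0x04] = 9c 16 02

D0: mem[0x14..0x15] <- [02 16]
D1: mem[0x03..0x08] <- [09 02 16 cc e9 7b]
D2: mem[0x05..0x08] <- [da 91 ee 09]
D3: mem[0x12..0x14] <- [ed d0 84]
query mem[0x0e]=0x9c, mem[0x15]=0x16, mem[0x04]=0x02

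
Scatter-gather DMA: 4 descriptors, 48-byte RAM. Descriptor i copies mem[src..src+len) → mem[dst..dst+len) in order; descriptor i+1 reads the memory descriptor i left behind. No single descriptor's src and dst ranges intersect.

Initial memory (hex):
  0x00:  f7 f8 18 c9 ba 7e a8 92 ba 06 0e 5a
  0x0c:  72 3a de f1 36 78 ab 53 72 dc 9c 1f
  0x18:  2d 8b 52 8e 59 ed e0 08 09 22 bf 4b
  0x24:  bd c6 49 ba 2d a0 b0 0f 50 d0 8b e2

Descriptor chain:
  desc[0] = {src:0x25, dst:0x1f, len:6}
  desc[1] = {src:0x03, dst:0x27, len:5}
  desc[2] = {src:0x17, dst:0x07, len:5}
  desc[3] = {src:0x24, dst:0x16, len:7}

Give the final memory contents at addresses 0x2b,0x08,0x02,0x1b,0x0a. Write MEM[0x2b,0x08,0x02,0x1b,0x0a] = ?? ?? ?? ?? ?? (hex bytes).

MEM[0x2b,0x08,0x02,0x1b,0x0a] = 92 2d 18 7e 52

D0: mem[0x1f..0x24] <- [c6 49 ba 2d a0 b0]
D1: mem[0x27..0x2b] <- [c9 ba 7e a8 92]
D2: mem[0x07..0x0b] <- [1f 2d 8b 52 8e]
D3: mem[0x16..0x1c] <- [b0 c6 49 c9 ba 7e a8]
query mem[0x2b]=0x92, mem[0x08]=0x2d, mem[0x02]=0x18, mem[0x1b]=0x7e, mem[0x0a]=0x52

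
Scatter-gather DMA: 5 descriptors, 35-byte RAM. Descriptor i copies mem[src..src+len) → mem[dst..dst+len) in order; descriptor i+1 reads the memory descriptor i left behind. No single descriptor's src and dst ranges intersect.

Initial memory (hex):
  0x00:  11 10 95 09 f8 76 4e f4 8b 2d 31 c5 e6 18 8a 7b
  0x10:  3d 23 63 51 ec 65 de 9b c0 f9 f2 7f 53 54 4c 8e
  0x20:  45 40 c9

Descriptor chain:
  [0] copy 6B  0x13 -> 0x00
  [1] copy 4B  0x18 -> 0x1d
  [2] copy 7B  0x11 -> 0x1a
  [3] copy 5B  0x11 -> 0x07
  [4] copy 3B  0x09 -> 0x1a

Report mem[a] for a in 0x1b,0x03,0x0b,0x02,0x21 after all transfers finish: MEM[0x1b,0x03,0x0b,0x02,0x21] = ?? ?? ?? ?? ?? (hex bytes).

MEM[0x1b,0x03,0x0b,0x02,0x21] = ec de 65 65 40

[0] 0x13->0x00 len=6 : 51 ec 65 de 9b c0
[1] 0x18->0x1d len=4 : c0 f9 f2 7f
[2] 0x11->0x1a len=7 : 23 63 51 ec 65 de 9b
[3] 0x11->0x07 len=5 : 23 63 51 ec 65
[4] 0x09->0x1a len=3 : 51 ec 65
query mem[0x1b]=0xec, mem[0x03]=0xde, mem[0x0b]=0x65, mem[0x02]=0x65, mem[0x21]=0x40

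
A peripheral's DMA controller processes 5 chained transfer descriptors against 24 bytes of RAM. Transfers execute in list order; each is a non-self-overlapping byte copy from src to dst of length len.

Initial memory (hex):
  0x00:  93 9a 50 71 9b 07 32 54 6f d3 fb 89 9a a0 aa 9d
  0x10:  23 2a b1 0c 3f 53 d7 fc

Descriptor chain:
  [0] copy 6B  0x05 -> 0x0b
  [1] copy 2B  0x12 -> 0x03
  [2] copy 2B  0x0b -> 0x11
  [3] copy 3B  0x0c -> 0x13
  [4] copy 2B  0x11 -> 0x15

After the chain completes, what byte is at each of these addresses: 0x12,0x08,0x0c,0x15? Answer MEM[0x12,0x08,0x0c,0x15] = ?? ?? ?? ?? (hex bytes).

MEM[0x12,0x08,0x0c,0x15] = 32 6f 32 07

#0 dst[0x0b+6] := {0x07,0x32,0x54,0x6f,0xd3,0xfb}
#1 dst[0x03+2] := {0xb1,0x0c}
#2 dst[0x11+2] := {0x07,0x32}
#3 dst[0x13+3] := {0x32,0x54,0x6f}
#4 dst[0x15+2] := {0x07,0x32}
query mem[0x12]=0x32, mem[0x08]=0x6f, mem[0x0c]=0x32, mem[0x15]=0x07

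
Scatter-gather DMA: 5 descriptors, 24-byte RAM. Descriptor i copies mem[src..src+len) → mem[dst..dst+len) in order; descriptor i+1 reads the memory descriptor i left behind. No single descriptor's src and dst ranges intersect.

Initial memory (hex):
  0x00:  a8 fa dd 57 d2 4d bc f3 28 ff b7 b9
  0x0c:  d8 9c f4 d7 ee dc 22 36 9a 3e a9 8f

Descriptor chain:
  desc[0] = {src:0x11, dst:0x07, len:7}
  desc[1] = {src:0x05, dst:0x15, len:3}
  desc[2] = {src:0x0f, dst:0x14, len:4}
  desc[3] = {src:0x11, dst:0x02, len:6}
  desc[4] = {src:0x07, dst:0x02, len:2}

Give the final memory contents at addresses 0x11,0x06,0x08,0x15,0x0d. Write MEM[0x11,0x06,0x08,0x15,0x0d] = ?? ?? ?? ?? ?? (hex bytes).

MEM[0x11,0x06,0x08,0x15,0x0d] = dc ee 22 ee 8f

  after D0: wrote 7B at 0x07 = dc22369a3ea98f
  after D1: wrote 3B at 0x15 = 4dbcdc
  after D2: wrote 4B at 0x14 = d7eedc22
  after D3: wrote 6B at 0x02 = dc2236d7eedc
  after D4: wrote 2B at 0x02 = dc22
query mem[0x11]=0xdc, mem[0x06]=0xee, mem[0x08]=0x22, mem[0x15]=0xee, mem[0x0d]=0x8f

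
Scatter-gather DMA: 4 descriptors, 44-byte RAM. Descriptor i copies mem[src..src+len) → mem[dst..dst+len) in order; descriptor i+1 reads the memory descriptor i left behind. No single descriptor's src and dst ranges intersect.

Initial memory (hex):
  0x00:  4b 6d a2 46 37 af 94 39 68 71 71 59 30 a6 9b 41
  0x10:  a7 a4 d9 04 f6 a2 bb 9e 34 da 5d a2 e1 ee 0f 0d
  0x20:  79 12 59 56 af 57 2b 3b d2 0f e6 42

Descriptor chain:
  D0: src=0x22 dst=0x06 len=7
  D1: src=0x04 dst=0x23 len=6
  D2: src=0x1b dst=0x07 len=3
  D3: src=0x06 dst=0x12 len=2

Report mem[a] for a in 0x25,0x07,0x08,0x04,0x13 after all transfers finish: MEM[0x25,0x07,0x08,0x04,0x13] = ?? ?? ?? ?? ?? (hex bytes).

MEM[0x25,0x07,0x08,0x04,0x13] = 59 a2 e1 37 a2

D0: mem[0x06..0x0c] <- [59 56 af 57 2b 3b d2]
D1: mem[0x23..0x28] <- [37 af 59 56 af 57]
D2: mem[0x07..0x09] <- [a2 e1 ee]
D3: mem[0x12..0x13] <- [59 a2]
query mem[0x25]=0x59, mem[0x07]=0xa2, mem[0x08]=0xe1, mem[0x04]=0x37, mem[0x13]=0xa2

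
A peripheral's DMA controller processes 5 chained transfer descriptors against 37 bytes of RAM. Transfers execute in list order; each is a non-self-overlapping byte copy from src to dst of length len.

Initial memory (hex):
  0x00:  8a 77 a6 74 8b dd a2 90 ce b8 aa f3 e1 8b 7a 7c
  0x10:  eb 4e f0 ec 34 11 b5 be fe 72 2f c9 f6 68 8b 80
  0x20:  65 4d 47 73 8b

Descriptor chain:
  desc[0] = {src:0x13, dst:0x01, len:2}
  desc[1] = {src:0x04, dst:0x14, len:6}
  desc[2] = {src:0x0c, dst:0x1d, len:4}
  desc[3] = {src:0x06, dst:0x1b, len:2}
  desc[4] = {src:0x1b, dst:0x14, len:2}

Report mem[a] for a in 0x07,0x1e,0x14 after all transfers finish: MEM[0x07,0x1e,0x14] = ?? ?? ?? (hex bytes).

D0: mem[0x01..0x02] <- [ec 34]
D1: mem[0x14..0x19] <- [8b dd a2 90 ce b8]
D2: mem[0x1d..0x20] <- [e1 8b 7a 7c]
D3: mem[0x1b..0x1c] <- [a2 90]
D4: mem[0x14..0x15] <- [a2 90]
query mem[0x07]=0x90, mem[0x1e]=0x8b, mem[0x14]=0xa2

MEM[0x07,0x1e,0x14] = 90 8b a2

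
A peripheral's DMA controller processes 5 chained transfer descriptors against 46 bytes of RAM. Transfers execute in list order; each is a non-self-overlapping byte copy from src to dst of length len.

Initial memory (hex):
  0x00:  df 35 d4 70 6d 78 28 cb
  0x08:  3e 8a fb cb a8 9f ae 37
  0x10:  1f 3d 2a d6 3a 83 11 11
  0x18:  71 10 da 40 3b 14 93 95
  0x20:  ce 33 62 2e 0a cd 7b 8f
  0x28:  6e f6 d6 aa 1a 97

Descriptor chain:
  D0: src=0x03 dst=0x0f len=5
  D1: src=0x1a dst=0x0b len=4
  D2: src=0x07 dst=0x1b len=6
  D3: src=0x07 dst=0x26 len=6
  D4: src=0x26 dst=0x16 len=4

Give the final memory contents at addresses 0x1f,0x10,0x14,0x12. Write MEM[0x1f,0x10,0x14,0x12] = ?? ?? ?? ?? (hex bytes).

#0 dst[0x0f+5] := {0x70,0x6d,0x78,0x28,0xcb}
#1 dst[0x0b+4] := {0xda,0x40,0x3b,0x14}
#2 dst[0x1b+6] := {0xcb,0x3e,0x8a,0xfb,0xda,0x40}
#3 dst[0x26+6] := {0xcb,0x3e,0x8a,0xfb,0xda,0x40}
#4 dst[0x16+4] := {0xcb,0x3e,0x8a,0xfb}
query mem[0x1f]=0xda, mem[0x10]=0x6d, mem[0x14]=0x3a, mem[0x12]=0x28

MEM[0x1f,0x10,0x14,0x12] = da 6d 3a 28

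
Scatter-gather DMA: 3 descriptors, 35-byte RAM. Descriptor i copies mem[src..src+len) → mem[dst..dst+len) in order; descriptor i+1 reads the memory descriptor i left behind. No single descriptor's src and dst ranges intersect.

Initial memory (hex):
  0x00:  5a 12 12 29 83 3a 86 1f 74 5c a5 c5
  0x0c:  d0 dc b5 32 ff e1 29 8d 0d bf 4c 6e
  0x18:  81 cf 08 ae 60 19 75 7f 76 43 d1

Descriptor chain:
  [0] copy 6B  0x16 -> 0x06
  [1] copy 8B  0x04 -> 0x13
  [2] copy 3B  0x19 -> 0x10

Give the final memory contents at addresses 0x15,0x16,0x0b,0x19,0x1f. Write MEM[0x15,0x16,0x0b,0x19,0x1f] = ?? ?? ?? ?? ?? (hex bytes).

#0 dst[0x06+6] := {0x4c,0x6e,0x81,0xcf,0x08,0xae}
#1 dst[0x13+8] := {0x83,0x3a,0x4c,0x6e,0x81,0xcf,0x08,0xae}
#2 dst[0x10+3] := {0x08,0xae,0xae}
query mem[0x15]=0x4c, mem[0x16]=0x6e, mem[0x0b]=0xae, mem[0x19]=0x08, mem[0x1f]=0x7f

MEM[0x15,0x16,0x0b,0x19,0x1f] = 4c 6e ae 08 7f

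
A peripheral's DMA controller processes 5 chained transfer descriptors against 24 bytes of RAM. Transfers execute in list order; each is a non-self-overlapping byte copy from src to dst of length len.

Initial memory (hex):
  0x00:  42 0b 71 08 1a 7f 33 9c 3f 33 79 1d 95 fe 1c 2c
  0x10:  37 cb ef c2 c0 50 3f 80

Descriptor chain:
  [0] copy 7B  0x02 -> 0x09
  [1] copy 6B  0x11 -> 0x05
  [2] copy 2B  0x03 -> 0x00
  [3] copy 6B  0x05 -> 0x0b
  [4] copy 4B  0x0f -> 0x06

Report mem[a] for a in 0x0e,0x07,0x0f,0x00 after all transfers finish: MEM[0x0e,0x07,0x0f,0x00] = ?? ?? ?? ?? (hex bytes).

  after D0: wrote 7B at 0x09 = 71081a7f339c3f
  after D1: wrote 6B at 0x05 = cbefc2c0503f
  after D2: wrote 2B at 0x00 = 081a
  after D3: wrote 6B at 0x0b = cbefc2c0503f
  after D4: wrote 4B at 0x06 = 503fcbef
query mem[0x0e]=0xc0, mem[0x07]=0x3f, mem[0x0f]=0x50, mem[0x00]=0x08

MEM[0x0e,0x07,0x0f,0x00] = c0 3f 50 08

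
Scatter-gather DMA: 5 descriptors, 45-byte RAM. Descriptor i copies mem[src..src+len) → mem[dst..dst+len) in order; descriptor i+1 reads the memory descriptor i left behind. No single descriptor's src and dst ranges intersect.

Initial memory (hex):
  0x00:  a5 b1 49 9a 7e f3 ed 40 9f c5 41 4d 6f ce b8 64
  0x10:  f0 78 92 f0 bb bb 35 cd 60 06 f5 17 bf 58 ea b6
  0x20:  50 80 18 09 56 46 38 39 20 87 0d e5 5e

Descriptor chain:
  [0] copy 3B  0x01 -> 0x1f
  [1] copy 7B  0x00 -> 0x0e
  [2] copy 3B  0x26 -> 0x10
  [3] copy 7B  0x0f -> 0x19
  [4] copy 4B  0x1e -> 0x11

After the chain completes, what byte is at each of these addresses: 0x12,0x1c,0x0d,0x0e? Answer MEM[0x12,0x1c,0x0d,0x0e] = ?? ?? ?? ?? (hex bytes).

MEM[0x12,0x1c,0x0d,0x0e] = bb 20 ce a5

[0] 0x01->0x1f len=3 : b1 49 9a
[1] 0x00->0x0e len=7 : a5 b1 49 9a 7e f3 ed
[2] 0x26->0x10 len=3 : 38 39 20
[3] 0x0f->0x19 len=7 : b1 38 39 20 f3 ed bb
[4] 0x1e->0x11 len=4 : ed bb 49 9a
query mem[0x12]=0xbb, mem[0x1c]=0x20, mem[0x0d]=0xce, mem[0x0e]=0xa5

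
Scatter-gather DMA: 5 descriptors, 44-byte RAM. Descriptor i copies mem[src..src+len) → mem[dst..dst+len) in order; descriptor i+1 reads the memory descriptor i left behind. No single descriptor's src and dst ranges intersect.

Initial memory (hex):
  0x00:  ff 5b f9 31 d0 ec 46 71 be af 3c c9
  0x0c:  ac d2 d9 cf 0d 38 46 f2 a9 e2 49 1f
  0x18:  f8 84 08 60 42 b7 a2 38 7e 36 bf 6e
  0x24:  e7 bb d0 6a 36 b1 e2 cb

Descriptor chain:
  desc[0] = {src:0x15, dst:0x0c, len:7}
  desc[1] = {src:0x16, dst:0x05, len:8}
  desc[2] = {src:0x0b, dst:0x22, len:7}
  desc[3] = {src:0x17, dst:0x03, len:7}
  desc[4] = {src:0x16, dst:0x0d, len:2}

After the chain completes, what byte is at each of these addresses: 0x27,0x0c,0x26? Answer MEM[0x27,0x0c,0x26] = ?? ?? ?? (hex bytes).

MEM[0x27,0x0c,0x26] = 84 b7 f8

  after D0: wrote 7B at 0x0c = e2491ff8840860
  after D1: wrote 8B at 0x05 = 491ff884086042b7
  after D2: wrote 7B at 0x22 = 42b7491ff88408
  after D3: wrote 7B at 0x03 = 1ff884086042b7
  after D4: wrote 2B at 0x0d = 491f
query mem[0x27]=0x84, mem[0x0c]=0xb7, mem[0x26]=0xf8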